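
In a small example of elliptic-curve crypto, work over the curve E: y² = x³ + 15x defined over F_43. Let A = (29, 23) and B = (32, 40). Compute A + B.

(29, 23) + (32, 40). λ = (40 - 23)/(32 - 29) ≡ 17/3 mod 43. 3⁻¹ ≡ 29 (mod 43), so λ ≡ 20.
  x = λ² - 29 - 32 = 400 - 61 ≡ 38; y = λ·(29 - 38) - 23 ≡ 12. → (38, 12)

(38, 12)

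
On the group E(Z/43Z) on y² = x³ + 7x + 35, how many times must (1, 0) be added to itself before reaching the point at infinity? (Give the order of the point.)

2

2P: (1, 0) + (1, 0): same x and y₁ ≡ -y₂, so the sum is the point at infinity.
2P = the point at infinity, so the order is 2.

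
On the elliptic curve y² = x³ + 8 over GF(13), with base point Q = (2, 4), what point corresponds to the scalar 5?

Repeated addition: build up to 5Q.
2Q: tangent at (2, 4): λ = (3·2² + 0)/(2·4) ≡ 12/8. 8⁻¹ ≡ 5 (mod 13), so λ ≡ 12·5 ≡ 8.
  x = λ² - 2 - 2 = 64 - 4 ≡ 8; y = λ·(2 - 8) - 4 ≡ 0. → (8, 0)
3Q: (8, 0) + (2, 4). λ = (4 - 0)/(2 - 8) ≡ 4/7 mod 13. 7⁻¹ ≡ 2 (mod 13), so λ ≡ 8.
  x = λ² - 8 - 2 = 64 - 10 ≡ 2; y = λ·(8 - 2) - 0 ≡ 9. → (2, 9)
4Q: (2, 9) + (2, 4): same x and y₁ ≡ -y₂, so the sum is 𝒪.
5Q: 𝒪 + (2, 4) = (2, 4) (identity).

(2, 4)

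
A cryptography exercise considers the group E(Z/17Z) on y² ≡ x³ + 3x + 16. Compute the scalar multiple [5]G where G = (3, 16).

Double-and-add on 5 = (101)₂. Start with G = (3, 16) for the leading 1-bit.
double: tangent at (3, 16): λ = (3·3² + 3)/(2·16) ≡ 13/15. 15⁻¹ ≡ 8 (mod 17), so λ ≡ 13·8 ≡ 2.
  x = λ² - 3 - 3 = 4 - 6 ≡ 15; y = λ·(3 - 15) - 16 ≡ 11. → (15, 11)
double: tangent at (15, 11): λ = (3·15² + 3)/(2·11) ≡ 15/5. 5⁻¹ ≡ 7 (mod 17) since 5·7 = 35 ≡ 1, so λ ≡ 15·7 ≡ 3.
  x = λ² - 15 - 15 = 9 - 30 ≡ 13; y = λ·(15 - 13) - 11 ≡ 12. → (13, 12)
add G: (13, 12) + (3, 16). λ = (16 - 12)/(3 - 13) ≡ 4/7 mod 17. 7⁻¹ ≡ 5 (mod 17), so λ ≡ 3.
  x = λ² - 13 - 3 = 9 - 16 ≡ 10; y = λ·(13 - 10) - 12 ≡ 14. → (10, 14)

(10, 14)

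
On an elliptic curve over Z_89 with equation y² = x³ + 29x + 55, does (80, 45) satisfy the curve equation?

no

y² = 45² ≡ 67; x³ + 29x + 55 = 514375 ≡ 44 (mod 89). 67 ≠ 44.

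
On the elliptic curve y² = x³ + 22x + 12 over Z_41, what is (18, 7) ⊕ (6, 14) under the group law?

(18, 7) + (6, 14). λ = (14 - 7)/(6 - 18) ≡ 7/29 mod 41. 29⁻¹ ≡ 17 (mod 41) since 29·17 = 493 ≡ 1, so λ ≡ 37.
  x = λ² - 18 - 6 = 1369 - 24 ≡ 33; y = λ·(18 - 33) - 7 ≡ 12. → (33, 12)

(33, 12)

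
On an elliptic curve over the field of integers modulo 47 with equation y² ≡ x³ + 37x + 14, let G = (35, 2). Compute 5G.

(20, 24)

Repeated addition: build up to 5G.
2G: tangent at (35, 2): λ = (3·35² + 37)/(2·2) ≡ 46/4. 4⁻¹ ≡ 12 (mod 47) since 4·12 = 48 ≡ 1, so λ ≡ 46·12 ≡ 35.
  x = λ² - 35 - 35 = 1225 - 70 ≡ 27; y = λ·(35 - 27) - 2 ≡ 43. → (27, 43)
3G: (27, 43) + (35, 2). λ = (2 - 43)/(35 - 27) ≡ 6/8 mod 47. 8⁻¹ ≡ 6 (mod 47) since 8·6 = 48 ≡ 1, so λ ≡ 36.
  x = λ² - 27 - 35 = 1296 - 62 ≡ 12; y = λ·(27 - 12) - 43 ≡ 27. → (12, 27)
4G: (12, 27) + (35, 2). λ = (2 - 27)/(35 - 12) ≡ 22/23 mod 47. 23⁻¹ ≡ 45 (mod 47) since 23·45 = 1035 ≡ 1, so λ ≡ 3.
  x = λ² - 12 - 35 = 9 - 47 ≡ 9; y = λ·(12 - 9) - 27 ≡ 29. → (9, 29)
5G: (9, 29) + (35, 2). λ = (2 - 29)/(35 - 9) ≡ 20/26 mod 47. 26⁻¹ ≡ 38 (mod 47), so λ ≡ 8.
  x = λ² - 9 - 35 = 64 - 44 ≡ 20; y = λ·(9 - 20) - 29 ≡ 24. → (20, 24)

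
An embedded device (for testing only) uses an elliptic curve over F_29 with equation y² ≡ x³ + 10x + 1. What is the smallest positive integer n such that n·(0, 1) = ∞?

2P: tangent at (0, 1): λ = (3·0² + 10)/(2·1) ≡ 10/2. 2⁻¹ ≡ 15 (mod 29), so λ ≡ 10·15 ≡ 5.
  x = λ² - 0 - 0 = 25 - 0 ≡ 25; y = λ·(0 - 25) - 1 ≡ 19. → (25, 19)
3P: (25, 19) + (0, 1). λ = (1 - 19)/(0 - 25) ≡ 11/4 mod 29. 4⁻¹ ≡ 22 (mod 29), so λ ≡ 10.
  x = λ² - 25 - 0 = 100 - 25 ≡ 17; y = λ·(25 - 17) - 19 ≡ 3. → (17, 3)
4P: (17, 3) + (0, 1). λ = (1 - 3)/(0 - 17) ≡ 27/12 mod 29. 12⁻¹ ≡ 17 (mod 29), so λ ≡ 24.
  x = λ² - 17 - 0 = 576 - 17 ≡ 8; y = λ·(17 - 8) - 3 ≡ 10. → (8, 10)
5P: (8, 10) + (0, 1). λ = (1 - 10)/(0 - 8) ≡ 20/21 mod 29. 21⁻¹ ≡ 18 (mod 29), so λ ≡ 12.
  x = λ² - 8 - 0 = 144 - 8 ≡ 20; y = λ·(8 - 20) - 10 ≡ 20. → (20, 20)
6P: (20, 20) + (0, 1). λ = (1 - 20)/(0 - 20) ≡ 10/9 mod 29. 9⁻¹ ≡ 13 (mod 29), so λ ≡ 14.
  x = λ² - 20 - 0 = 196 - 20 ≡ 2; y = λ·(20 - 2) - 20 ≡ 0. → (2, 0)
7P: (2, 0) + (0, 1). λ = (1 - 0)/(0 - 2) ≡ 1/27 mod 29. 27⁻¹ ≡ 14 (mod 29), so λ ≡ 14.
  x = λ² - 2 - 0 = 196 - 2 ≡ 20; y = λ·(2 - 20) - 0 ≡ 9. → (20, 9)
8P: (20, 9) + (0, 1). λ = (1 - 9)/(0 - 20) ≡ 21/9 mod 29. 9⁻¹ ≡ 13 (mod 29) since 9·13 = 117 ≡ 1, so λ ≡ 12.
  x = λ² - 20 - 0 = 144 - 20 ≡ 8; y = λ·(20 - 8) - 9 ≡ 19. → (8, 19)
9P: (8, 19) + (0, 1). λ = (1 - 19)/(0 - 8) ≡ 11/21 mod 29. 21⁻¹ ≡ 18 (mod 29), so λ ≡ 24.
  x = λ² - 8 - 0 = 576 - 8 ≡ 17; y = λ·(8 - 17) - 19 ≡ 26. → (17, 26)
10P: (17, 26) + (0, 1). λ = (1 - 26)/(0 - 17) ≡ 4/12 mod 29. 12⁻¹ ≡ 17 (mod 29), so λ ≡ 10.
  x = λ² - 17 - 0 = 100 - 17 ≡ 25; y = λ·(17 - 25) - 26 ≡ 10. → (25, 10)
11P: (25, 10) + (0, 1). λ = (1 - 10)/(0 - 25) ≡ 20/4 mod 29. 4⁻¹ ≡ 22 (mod 29) since 4·22 = 88 ≡ 1, so λ ≡ 5.
  x = λ² - 25 - 0 = 25 - 25 ≡ 0; y = λ·(25 - 0) - 10 ≡ 28. → (0, 28)
12P: (0, 28) + (0, 1): same x and y₁ ≡ -y₂, so the sum is ∞.
12P = ∞, so the order is 12.

12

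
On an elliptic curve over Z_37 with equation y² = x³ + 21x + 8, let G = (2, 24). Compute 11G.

Repeated addition: build up to 11G.
2G: tangent at (2, 24): λ = (3·2² + 21)/(2·24) ≡ 33/11. 11⁻¹ ≡ 27 (mod 37) since 11·27 = 297 ≡ 1, so λ ≡ 33·27 ≡ 3.
  x = λ² - 2 - 2 = 9 - 4 ≡ 5; y = λ·(2 - 5) - 24 ≡ 4. → (5, 4)
3G: (5, 4) + (2, 24). λ = (24 - 4)/(2 - 5) ≡ 20/34 mod 37. 34⁻¹ ≡ 12 (mod 37), so λ ≡ 18.
  x = λ² - 5 - 2 = 324 - 7 ≡ 21; y = λ·(5 - 21) - 4 ≡ 4. → (21, 4)
4G: (21, 4) + (2, 24). λ = (24 - 4)/(2 - 21) ≡ 20/18 mod 37. 18⁻¹ ≡ 35 (mod 37), so λ ≡ 34.
  x = λ² - 21 - 2 = 1156 - 23 ≡ 23; y = λ·(21 - 23) - 4 ≡ 2. → (23, 2)
5G: (23, 2) + (2, 24). λ = (24 - 2)/(2 - 23) ≡ 22/16 mod 37. 16⁻¹ ≡ 7 (mod 37) since 16·7 = 112 ≡ 1, so λ ≡ 6.
  x = λ² - 23 - 2 = 36 - 25 ≡ 11; y = λ·(23 - 11) - 2 ≡ 33. → (11, 33)
6G: (11, 33) + (2, 24). λ = (24 - 33)/(2 - 11) ≡ 28/28 mod 37. 28⁻¹ ≡ 4 (mod 37) since 28·4 = 112 ≡ 1, so λ ≡ 1.
  x = λ² - 11 - 2 = 1 - 13 ≡ 25; y = λ·(11 - 25) - 33 ≡ 27. → (25, 27)
7G: (25, 27) + (2, 24). λ = (24 - 27)/(2 - 25) ≡ 34/14 mod 37. 14⁻¹ ≡ 8 (mod 37), so λ ≡ 13.
  x = λ² - 25 - 2 = 169 - 27 ≡ 31; y = λ·(25 - 31) - 27 ≡ 6. → (31, 6)
8G: (31, 6) + (2, 24). λ = (24 - 6)/(2 - 31) ≡ 18/8 mod 37. 8⁻¹ ≡ 14 (mod 37), so λ ≡ 30.
  x = λ² - 31 - 2 = 900 - 33 ≡ 16; y = λ·(31 - 16) - 6 ≡ 0. → (16, 0)
9G: (16, 0) + (2, 24). λ = (24 - 0)/(2 - 16) ≡ 24/23 mod 37. 23⁻¹ ≡ 29 (mod 37), so λ ≡ 30.
  x = λ² - 16 - 2 = 900 - 18 ≡ 31; y = λ·(16 - 31) - 0 ≡ 31. → (31, 31)
10G: (31, 31) + (2, 24). λ = (24 - 31)/(2 - 31) ≡ 30/8 mod 37. 8⁻¹ ≡ 14 (mod 37), so λ ≡ 13.
  x = λ² - 31 - 2 = 169 - 33 ≡ 25; y = λ·(31 - 25) - 31 ≡ 10. → (25, 10)
11G: (25, 10) + (2, 24). λ = (24 - 10)/(2 - 25) ≡ 14/14 mod 37. 14⁻¹ ≡ 8 (mod 37), so λ ≡ 1.
  x = λ² - 25 - 2 = 1 - 27 ≡ 11; y = λ·(25 - 11) - 10 ≡ 4. → (11, 4)

(11, 4)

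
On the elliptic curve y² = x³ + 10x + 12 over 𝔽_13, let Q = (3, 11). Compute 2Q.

tangent at (3, 11): λ = (3·3² + 10)/(2·11) ≡ 11/9. 9⁻¹ ≡ 3 (mod 13), so λ ≡ 11·3 ≡ 7.
  x = λ² - 3 - 3 = 49 - 6 ≡ 4; y = λ·(3 - 4) - 11 ≡ 8. → (4, 8)

(4, 8)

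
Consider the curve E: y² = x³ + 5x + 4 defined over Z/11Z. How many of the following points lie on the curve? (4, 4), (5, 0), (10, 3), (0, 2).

3

(4, 4): 4² ≡ 5, rhs ≡ 0 → off.
(5, 0): 0² ≡ 0, rhs ≡ 0 → on.
(10, 3): 3² ≡ 9, rhs ≡ 9 → on.
(0, 2): 2² ≡ 4, rhs ≡ 4 → on.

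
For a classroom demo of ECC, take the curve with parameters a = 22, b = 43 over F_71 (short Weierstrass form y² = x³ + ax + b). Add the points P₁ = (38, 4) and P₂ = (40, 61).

(38, 4) + (40, 61). λ = (61 - 4)/(40 - 38) ≡ 57/2 mod 71. 2⁻¹ ≡ 36 (mod 71), so λ ≡ 64.
  x = λ² - 38 - 40 = 4096 - 78 ≡ 42; y = λ·(38 - 42) - 4 ≡ 24. → (42, 24)

(42, 24)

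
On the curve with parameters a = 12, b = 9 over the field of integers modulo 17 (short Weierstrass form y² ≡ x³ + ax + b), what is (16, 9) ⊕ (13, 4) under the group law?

(16, 9) + (13, 4). λ = (4 - 9)/(13 - 16) ≡ 12/14 mod 17. 14⁻¹ ≡ 11 (mod 17), so λ ≡ 13.
  x = λ² - 16 - 13 = 169 - 29 ≡ 4; y = λ·(16 - 4) - 9 ≡ 11. → (4, 11)

(4, 11)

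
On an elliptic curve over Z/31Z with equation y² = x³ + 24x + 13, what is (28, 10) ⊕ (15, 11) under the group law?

(28, 10) + (15, 11). λ = (11 - 10)/(15 - 28) ≡ 1/18 mod 31. 18⁻¹ ≡ 19 (mod 31) since 18·19 = 342 ≡ 1, so λ ≡ 19.
  x = λ² - 28 - 15 = 361 - 43 ≡ 8; y = λ·(28 - 8) - 10 ≡ 29. → (8, 29)

(8, 29)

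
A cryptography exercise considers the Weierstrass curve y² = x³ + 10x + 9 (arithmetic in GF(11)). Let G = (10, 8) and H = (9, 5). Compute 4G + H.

First 4G:
Repeated addition: build up to 4G.
2G: tangent at (10, 8): λ = (3·10² + 10)/(2·8) ≡ 2/5. 5⁻¹ ≡ 9 (mod 11), so λ ≡ 2·9 ≡ 7.
  x = λ² - 10 - 10 = 49 - 20 ≡ 7; y = λ·(10 - 7) - 8 ≡ 2. → (7, 2)
3G: (7, 2) + (10, 8). λ = (8 - 2)/(10 - 7) ≡ 6/3 mod 11. 3⁻¹ ≡ 4 (mod 11), so λ ≡ 2.
  x = λ² - 7 - 10 = 4 - 17 ≡ 9; y = λ·(7 - 9) - 2 ≡ 5. → (9, 5)
4G: (9, 5) + (10, 8). λ = (8 - 5)/(10 - 9) ≡ 3/1 mod 11. 1⁻¹ ≡ 1 (mod 11) since 1·1 = 1 ≡ 1, so λ ≡ 3.
  x = λ² - 9 - 10 = 9 - 19 ≡ 1; y = λ·(9 - 1) - 5 ≡ 8. → (1, 8)
4G = (1, 8).
Finally 4G + H:
(1, 8) + (9, 5). λ = (5 - 8)/(9 - 1) ≡ 8/8 mod 11. 8⁻¹ ≡ 7 (mod 11), so λ ≡ 1.
  x = λ² - 1 - 9 = 1 - 10 ≡ 2; y = λ·(1 - 2) - 8 ≡ 2. → (2, 2)

(2, 2)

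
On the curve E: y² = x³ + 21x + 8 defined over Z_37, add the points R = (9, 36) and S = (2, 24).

(9, 36) + (2, 24). λ = (24 - 36)/(2 - 9) ≡ 25/30 mod 37. 30⁻¹ ≡ 21 (mod 37) since 30·21 = 630 ≡ 1, so λ ≡ 7.
  x = λ² - 9 - 2 = 49 - 11 ≡ 1; y = λ·(9 - 1) - 36 ≡ 20. → (1, 20)

(1, 20)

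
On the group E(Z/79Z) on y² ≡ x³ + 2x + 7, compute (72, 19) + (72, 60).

The two points share x = 72 and their y-coordinates satisfy 19 + 60 ≡ 0 (mod 79), so they are inverses. Their sum is the point at infinity.

O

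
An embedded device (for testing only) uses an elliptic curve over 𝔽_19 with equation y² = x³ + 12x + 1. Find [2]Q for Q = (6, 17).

tangent at (6, 17): λ = (3·6² + 12)/(2·17) ≡ 6/15. 15⁻¹ ≡ 14 (mod 19) since 15·14 = 210 ≡ 1, so λ ≡ 6·14 ≡ 8.
  x = λ² - 6 - 6 = 64 - 12 ≡ 14; y = λ·(6 - 14) - 17 ≡ 14. → (14, 14)

(14, 14)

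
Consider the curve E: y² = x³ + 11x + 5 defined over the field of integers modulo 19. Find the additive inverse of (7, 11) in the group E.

(7, 8)

-(7, 11) = (7, -11 mod 19) = (7, 8).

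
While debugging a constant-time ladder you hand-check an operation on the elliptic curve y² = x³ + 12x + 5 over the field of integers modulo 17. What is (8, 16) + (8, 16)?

(1, 1)

tangent at (8, 16): λ = (3·8² + 12)/(2·16) ≡ 0/15. 15⁻¹ ≡ 8 (mod 17), so λ ≡ 0·8 ≡ 0.
  x = λ² - 8 - 8 = 0 - 16 ≡ 1; y = λ·(8 - 1) - 16 ≡ 1. → (1, 1)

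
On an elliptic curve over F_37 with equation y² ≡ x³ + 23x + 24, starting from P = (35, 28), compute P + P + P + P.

(24, 9)

Double-and-add on 4 = (100)₂. Start with P = (35, 28) for the leading 1-bit.
double: tangent at (35, 28): λ = (3·35² + 23)/(2·28) ≡ 35/19. 19⁻¹ ≡ 2 (mod 37), so λ ≡ 35·2 ≡ 33.
  x = λ² - 35 - 35 = 1089 - 70 ≡ 20; y = λ·(35 - 20) - 28 ≡ 23. → (20, 23)
double: tangent at (20, 23): λ = (3·20² + 23)/(2·23) ≡ 2/9. 9⁻¹ ≡ 33 (mod 37), so λ ≡ 2·33 ≡ 29.
  x = λ² - 20 - 20 = 841 - 40 ≡ 24; y = λ·(20 - 24) - 23 ≡ 9. → (24, 9)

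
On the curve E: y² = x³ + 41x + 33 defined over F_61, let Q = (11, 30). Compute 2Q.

tangent at (11, 30): λ = (3·11² + 41)/(2·30) ≡ 38/60. 60⁻¹ ≡ 60 (mod 61), so λ ≡ 38·60 ≡ 23.
  x = λ² - 11 - 11 = 529 - 22 ≡ 19; y = λ·(11 - 19) - 30 ≡ 30. → (19, 30)

(19, 30)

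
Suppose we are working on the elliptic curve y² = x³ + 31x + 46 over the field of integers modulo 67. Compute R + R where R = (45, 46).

(2, 7)

tangent at (45, 46): λ = (3·45² + 31)/(2·46) ≡ 9/25. 25⁻¹ ≡ 59 (mod 67), so λ ≡ 9·59 ≡ 62.
  x = λ² - 45 - 45 = 3844 - 90 ≡ 2; y = λ·(45 - 2) - 46 ≡ 7. → (2, 7)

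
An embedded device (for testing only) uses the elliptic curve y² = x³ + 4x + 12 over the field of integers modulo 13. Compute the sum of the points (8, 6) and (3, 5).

(1, 11)

(8, 6) + (3, 5). λ = (5 - 6)/(3 - 8) ≡ 12/8 mod 13. 8⁻¹ ≡ 5 (mod 13) since 8·5 = 40 ≡ 1, so λ ≡ 8.
  x = λ² - 8 - 3 = 64 - 11 ≡ 1; y = λ·(8 - 1) - 6 ≡ 11. → (1, 11)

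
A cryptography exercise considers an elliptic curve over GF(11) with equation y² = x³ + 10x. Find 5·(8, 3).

Write P = (8, 3).
Double-and-add on 5 = (101)₂. Start with P = (8, 3) for the leading 1-bit.
double: tangent at (8, 3): λ = (3·8² + 10)/(2·3) ≡ 4/6. 6⁻¹ ≡ 2 (mod 11) since 6·2 = 12 ≡ 1, so λ ≡ 4·2 ≡ 8.
  x = λ² - 8 - 8 = 64 - 16 ≡ 4; y = λ·(8 - 4) - 3 ≡ 7. → (4, 7)
double: tangent at (4, 7): λ = (3·4² + 10)/(2·7) ≡ 3/3. 3⁻¹ ≡ 4 (mod 11) since 3·4 = 12 ≡ 1, so λ ≡ 3·4 ≡ 1.
  x = λ² - 4 - 4 = 1 - 8 ≡ 4; y = λ·(4 - 4) - 7 ≡ 4. → (4, 4)
add P: (4, 4) + (8, 3). λ = (3 - 4)/(8 - 4) ≡ 10/4 mod 11. 4⁻¹ ≡ 3 (mod 11), so λ ≡ 8.
  x = λ² - 4 - 8 = 64 - 12 ≡ 8; y = λ·(4 - 8) - 4 ≡ 8. → (8, 8)

(8, 8)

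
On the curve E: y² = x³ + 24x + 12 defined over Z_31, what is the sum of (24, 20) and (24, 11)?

O

The two points share x = 24 and their y-coordinates satisfy 20 + 11 ≡ 0 (mod 31), so they are inverses. Their sum is O.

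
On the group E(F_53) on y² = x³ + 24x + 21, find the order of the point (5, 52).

2P: tangent at (5, 52): λ = (3·5² + 24)/(2·52) ≡ 46/51. 51⁻¹ ≡ 26 (mod 53), so λ ≡ 46·26 ≡ 30.
  x = λ² - 5 - 5 = 900 - 10 ≡ 42; y = λ·(5 - 42) - 52 ≡ 4. → (42, 4)
3P: (42, 4) + (5, 52). λ = (52 - 4)/(5 - 42) ≡ 48/16 mod 53. 16⁻¹ ≡ 10 (mod 53), so λ ≡ 3.
  x = λ² - 42 - 5 = 9 - 47 ≡ 15; y = λ·(42 - 15) - 4 ≡ 24. → (15, 24)
4P: (15, 24) + (5, 52). λ = (52 - 24)/(5 - 15) ≡ 28/43 mod 53. 43⁻¹ ≡ 37 (mod 53), so λ ≡ 29.
  x = λ² - 15 - 5 = 841 - 20 ≡ 26; y = λ·(15 - 26) - 24 ≡ 28. → (26, 28)
5P: (26, 28) + (5, 52). λ = (52 - 28)/(5 - 26) ≡ 24/32 mod 53. 32⁻¹ ≡ 5 (mod 53) since 32·5 = 160 ≡ 1, so λ ≡ 14.
  x = λ² - 26 - 5 = 196 - 31 ≡ 6; y = λ·(26 - 6) - 28 ≡ 40. → (6, 40)
6P: (6, 40) + (5, 52). λ = (52 - 40)/(5 - 6) ≡ 12/52 mod 53. 52⁻¹ ≡ 52 (mod 53), so λ ≡ 41.
  x = λ² - 6 - 5 = 1681 - 11 ≡ 27; y = λ·(6 - 27) - 40 ≡ 0. → (27, 0)
7P: (27, 0) + (5, 52). λ = (52 - 0)/(5 - 27) ≡ 52/31 mod 53. 31⁻¹ ≡ 12 (mod 53) since 31·12 = 372 ≡ 1, so λ ≡ 41.
  x = λ² - 27 - 5 = 1681 - 32 ≡ 6; y = λ·(27 - 6) - 0 ≡ 13. → (6, 13)
8P: (6, 13) + (5, 52). λ = (52 - 13)/(5 - 6) ≡ 39/52 mod 53. 52⁻¹ ≡ 52 (mod 53), so λ ≡ 14.
  x = λ² - 6 - 5 = 196 - 11 ≡ 26; y = λ·(6 - 26) - 13 ≡ 25. → (26, 25)
9P: (26, 25) + (5, 52). λ = (52 - 25)/(5 - 26) ≡ 27/32 mod 53. 32⁻¹ ≡ 5 (mod 53) since 32·5 = 160 ≡ 1, so λ ≡ 29.
  x = λ² - 26 - 5 = 841 - 31 ≡ 15; y = λ·(26 - 15) - 25 ≡ 29. → (15, 29)
10P: (15, 29) + (5, 52). λ = (52 - 29)/(5 - 15) ≡ 23/43 mod 53. 43⁻¹ ≡ 37 (mod 53) since 43·37 = 1591 ≡ 1, so λ ≡ 3.
  x = λ² - 15 - 5 = 9 - 20 ≡ 42; y = λ·(15 - 42) - 29 ≡ 49. → (42, 49)
11P: (42, 49) + (5, 52). λ = (52 - 49)/(5 - 42) ≡ 3/16 mod 53. 16⁻¹ ≡ 10 (mod 53), so λ ≡ 30.
  x = λ² - 42 - 5 = 900 - 47 ≡ 5; y = λ·(42 - 5) - 49 ≡ 1. → (5, 1)
12P: (5, 1) + (5, 52): same x and y₁ ≡ -y₂, so the sum is 𝒪.
12P = 𝒪, so the order is 12.

12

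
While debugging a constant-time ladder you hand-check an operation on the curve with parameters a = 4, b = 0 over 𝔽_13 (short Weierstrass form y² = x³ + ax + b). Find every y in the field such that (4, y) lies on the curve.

x³ + 4x + 0 = 80 ≡ 2 (mod 13).
2 is a non-residue mod 13; no y exists.

none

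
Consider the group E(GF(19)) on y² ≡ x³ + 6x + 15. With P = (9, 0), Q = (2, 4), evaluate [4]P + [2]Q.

(7, 18)

First 4P:
Double-and-add on 4 = (100)₂. Start with P = (9, 0) for the leading 1-bit.
double: (9, 0) + (9, 0): same x and y₁ ≡ -y₂, so the sum is 𝒪.
double: 𝒪 + 𝒪 = 𝒪 (identity).
4P = 𝒪.
Next 2Q:
Repeated addition: build up to 2Q.
2Q: tangent at (2, 4): λ = (3·2² + 6)/(2·4) ≡ 18/8. 8⁻¹ ≡ 12 (mod 19) since 8·12 = 96 ≡ 1, so λ ≡ 18·12 ≡ 7.
  x = λ² - 2 - 2 = 49 - 4 ≡ 7; y = λ·(2 - 7) - 4 ≡ 18. → (7, 18)
2Q = (7, 18).
Finally 4P + 2Q:
𝒪 + (7, 18) = (7, 18) (identity).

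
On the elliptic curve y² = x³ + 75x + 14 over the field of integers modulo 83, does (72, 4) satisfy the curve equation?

yes

y² = 4² ≡ 16; x³ + 75x + 14 = 378662 ≡ 16 (mod 83). 16 = 16.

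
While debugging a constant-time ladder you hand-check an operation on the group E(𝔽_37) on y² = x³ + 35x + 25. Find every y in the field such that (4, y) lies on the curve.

9, 28

x³ + 35x + 25 = 229 ≡ 7 (mod 37).
Square roots of 7 mod 37: 9 and 28 (since 9² = 81 ≡ 7).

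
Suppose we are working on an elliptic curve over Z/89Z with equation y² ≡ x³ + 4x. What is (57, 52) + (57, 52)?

tangent at (57, 52): λ = (3·57² + 4)/(2·52) ≡ 50/15. 15⁻¹ ≡ 6 (mod 89), so λ ≡ 50·6 ≡ 33.
  x = λ² - 57 - 57 = 1089 - 114 ≡ 85; y = λ·(57 - 85) - 52 ≡ 3. → (85, 3)

(85, 3)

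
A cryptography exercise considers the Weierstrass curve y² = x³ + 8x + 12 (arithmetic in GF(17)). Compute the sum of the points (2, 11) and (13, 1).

(1, 2)

(2, 11) + (13, 1). λ = (1 - 11)/(13 - 2) ≡ 7/11 mod 17. 11⁻¹ ≡ 14 (mod 17), so λ ≡ 13.
  x = λ² - 2 - 13 = 169 - 15 ≡ 1; y = λ·(2 - 1) - 11 ≡ 2. → (1, 2)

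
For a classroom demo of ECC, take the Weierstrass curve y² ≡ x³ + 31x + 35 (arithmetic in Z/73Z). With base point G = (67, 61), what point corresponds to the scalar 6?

(67, 61)

Double-and-add on 6 = (110)₂. Start with G = (67, 61) for the leading 1-bit.
double: tangent at (67, 61): λ = (3·67² + 31)/(2·61) ≡ 66/49. 49⁻¹ ≡ 3 (mod 73), so λ ≡ 66·3 ≡ 52.
  x = λ² - 67 - 67 = 2704 - 134 ≡ 15; y = λ·(67 - 15) - 61 ≡ 15. → (15, 15)
add G: (15, 15) + (67, 61). λ = (61 - 15)/(67 - 15) ≡ 46/52 mod 73. 52⁻¹ ≡ 66 (mod 73), so λ ≡ 43.
  x = λ² - 15 - 67 = 1849 - 82 ≡ 15; y = λ·(15 - 15) - 15 ≡ 58. → (15, 58)
double: tangent at (15, 58): λ = (3·15² + 31)/(2·58) ≡ 49/43. 43⁻¹ ≡ 17 (mod 73) since 43·17 = 731 ≡ 1, so λ ≡ 49·17 ≡ 30.
  x = λ² - 15 - 15 = 900 - 30 ≡ 67; y = λ·(15 - 67) - 58 ≡ 61. → (67, 61)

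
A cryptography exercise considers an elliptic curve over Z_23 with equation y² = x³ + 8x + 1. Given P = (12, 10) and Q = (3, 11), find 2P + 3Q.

First 2P:
Repeated addition: build up to 2P.
2P: tangent at (12, 10): λ = (3·12² + 8)/(2·10) ≡ 3/20. 20⁻¹ ≡ 15 (mod 23) since 20·15 = 300 ≡ 1, so λ ≡ 3·15 ≡ 22.
  x = λ² - 12 - 12 = 484 - 24 ≡ 0; y = λ·(12 - 0) - 10 ≡ 1. → (0, 1)
2P = (0, 1).
Next 3Q:
Repeated addition: build up to 3Q.
2Q: tangent at (3, 11): λ = (3·3² + 8)/(2·11) ≡ 12/22. 22⁻¹ ≡ 22 (mod 23), so λ ≡ 12·22 ≡ 11.
  x = λ² - 3 - 3 = 121 - 6 ≡ 0; y = λ·(3 - 0) - 11 ≡ 22. → (0, 22)
3Q: (0, 22) + (3, 11). λ = (11 - 22)/(3 - 0) ≡ 12/3 mod 23. 3⁻¹ ≡ 8 (mod 23) since 3·8 = 24 ≡ 1, so λ ≡ 4.
  x = λ² - 0 - 3 = 16 - 3 ≡ 13; y = λ·(0 - 13) - 22 ≡ 18. → (13, 18)
3Q = (13, 18).
Finally 2P + 3Q:
(0, 1) + (13, 18). λ = (18 - 1)/(13 - 0) ≡ 17/13 mod 23. 13⁻¹ ≡ 16 (mod 23), so λ ≡ 19.
  x = λ² - 0 - 13 = 361 - 13 ≡ 3; y = λ·(0 - 3) - 1 ≡ 11. → (3, 11)

(3, 11)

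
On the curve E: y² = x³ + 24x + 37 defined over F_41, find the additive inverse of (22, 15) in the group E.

(22, 26)

-(22, 15) = (22, -15 mod 41) = (22, 26).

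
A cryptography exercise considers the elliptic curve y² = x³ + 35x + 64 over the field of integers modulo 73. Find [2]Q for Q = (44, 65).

tangent at (44, 65): λ = (3·44² + 35)/(2·65) ≡ 3/57. 57⁻¹ ≡ 41 (mod 73), so λ ≡ 3·41 ≡ 50.
  x = λ² - 44 - 44 = 2500 - 88 ≡ 3; y = λ·(44 - 3) - 65 ≡ 14. → (3, 14)

(3, 14)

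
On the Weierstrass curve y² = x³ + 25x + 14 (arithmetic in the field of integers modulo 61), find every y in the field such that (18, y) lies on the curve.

x³ + 25x + 14 = 6296 ≡ 13 (mod 61).
Square roots of 13 mod 61: 14 and 47 (since 14² = 196 ≡ 13).

14, 47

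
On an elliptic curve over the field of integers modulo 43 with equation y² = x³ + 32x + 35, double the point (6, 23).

tangent at (6, 23): λ = (3·6² + 32)/(2·23) ≡ 11/3. 3⁻¹ ≡ 29 (mod 43), so λ ≡ 11·29 ≡ 18.
  x = λ² - 6 - 6 = 324 - 12 ≡ 11; y = λ·(6 - 11) - 23 ≡ 16. → (11, 16)

(11, 16)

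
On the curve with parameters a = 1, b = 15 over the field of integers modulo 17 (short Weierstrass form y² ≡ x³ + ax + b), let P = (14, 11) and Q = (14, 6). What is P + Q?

The two points share x = 14 and their y-coordinates satisfy 11 + 6 ≡ 0 (mod 17), so they are inverses. Their sum is the point at infinity.

O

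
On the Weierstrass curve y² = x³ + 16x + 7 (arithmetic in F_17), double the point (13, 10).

tangent at (13, 10): λ = (3·13² + 16)/(2·10) ≡ 13/3. 3⁻¹ ≡ 6 (mod 17), so λ ≡ 13·6 ≡ 10.
  x = λ² - 13 - 13 = 100 - 26 ≡ 6; y = λ·(13 - 6) - 10 ≡ 9. → (6, 9)

(6, 9)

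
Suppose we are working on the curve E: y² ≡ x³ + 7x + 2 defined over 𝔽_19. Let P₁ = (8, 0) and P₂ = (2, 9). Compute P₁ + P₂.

(16, 12)

(8, 0) + (2, 9). λ = (9 - 0)/(2 - 8) ≡ 9/13 mod 19. 13⁻¹ ≡ 3 (mod 19), so λ ≡ 8.
  x = λ² - 8 - 2 = 64 - 10 ≡ 16; y = λ·(8 - 16) - 0 ≡ 12. → (16, 12)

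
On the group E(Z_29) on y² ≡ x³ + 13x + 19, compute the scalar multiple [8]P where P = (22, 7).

Repeated addition: build up to 8P.
2P: tangent at (22, 7): λ = (3·22² + 13)/(2·7) ≡ 15/14. 14⁻¹ ≡ 27 (mod 29), so λ ≡ 15·27 ≡ 28.
  x = λ² - 22 - 22 = 784 - 44 ≡ 15; y = λ·(22 - 15) - 7 ≡ 15. → (15, 15)
3P: (15, 15) + (22, 7). λ = (7 - 15)/(22 - 15) ≡ 21/7 mod 29. 7⁻¹ ≡ 25 (mod 29), so λ ≡ 3.
  x = λ² - 15 - 22 = 9 - 37 ≡ 1; y = λ·(15 - 1) - 15 ≡ 27. → (1, 27)
4P: (1, 27) + (22, 7). λ = (7 - 27)/(22 - 1) ≡ 9/21 mod 29. 21⁻¹ ≡ 18 (mod 29), so λ ≡ 17.
  x = λ² - 1 - 22 = 289 - 23 ≡ 5; y = λ·(1 - 5) - 27 ≡ 21. → (5, 21)
5P: (5, 21) + (22, 7). λ = (7 - 21)/(22 - 5) ≡ 15/17 mod 29. 17⁻¹ ≡ 12 (mod 29), so λ ≡ 6.
  x = λ² - 5 - 22 = 36 - 27 ≡ 9; y = λ·(5 - 9) - 21 ≡ 13. → (9, 13)
6P: (9, 13) + (22, 7). λ = (7 - 13)/(22 - 9) ≡ 23/13 mod 29. 13⁻¹ ≡ 9 (mod 29), so λ ≡ 4.
  x = λ² - 9 - 22 = 16 - 31 ≡ 14; y = λ·(9 - 14) - 13 ≡ 25. → (14, 25)
7P: (14, 25) + (22, 7). λ = (7 - 25)/(22 - 14) ≡ 11/8 mod 29. 8⁻¹ ≡ 11 (mod 29), so λ ≡ 5.
  x = λ² - 14 - 22 = 25 - 36 ≡ 18; y = λ·(14 - 18) - 25 ≡ 13. → (18, 13)
8P: (18, 13) + (22, 7). λ = (7 - 13)/(22 - 18) ≡ 23/4 mod 29. 4⁻¹ ≡ 22 (mod 29), so λ ≡ 13.
  x = λ² - 18 - 22 = 169 - 40 ≡ 13; y = λ·(18 - 13) - 13 ≡ 23. → (13, 23)

(13, 23)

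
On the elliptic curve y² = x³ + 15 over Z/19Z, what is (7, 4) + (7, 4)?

(14, 17)

tangent at (7, 4): λ = (3·7² + 0)/(2·4) ≡ 14/8. 8⁻¹ ≡ 12 (mod 19) since 8·12 = 96 ≡ 1, so λ ≡ 14·12 ≡ 16.
  x = λ² - 7 - 7 = 256 - 14 ≡ 14; y = λ·(7 - 14) - 4 ≡ 17. → (14, 17)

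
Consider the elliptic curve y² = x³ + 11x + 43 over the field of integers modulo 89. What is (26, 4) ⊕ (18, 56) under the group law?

(65, 27)

(26, 4) + (18, 56). λ = (56 - 4)/(18 - 26) ≡ 52/81 mod 89. 81⁻¹ ≡ 11 (mod 89), so λ ≡ 38.
  x = λ² - 26 - 18 = 1444 - 44 ≡ 65; y = λ·(26 - 65) - 4 ≡ 27. → (65, 27)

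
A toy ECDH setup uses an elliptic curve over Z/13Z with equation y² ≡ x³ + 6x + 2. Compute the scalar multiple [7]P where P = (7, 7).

Repeated addition: build up to 7P.
2P: tangent at (7, 7): λ = (3·7² + 6)/(2·7) ≡ 10/1. 1⁻¹ ≡ 1 (mod 13), so λ ≡ 10·1 ≡ 10.
  x = λ² - 7 - 7 = 100 - 14 ≡ 8; y = λ·(7 - 8) - 7 ≡ 9. → (8, 9)
3P: (8, 9) + (7, 7). λ = (7 - 9)/(7 - 8) ≡ 11/12 mod 13. 12⁻¹ ≡ 12 (mod 13), so λ ≡ 2.
  x = λ² - 8 - 7 = 4 - 15 ≡ 2; y = λ·(8 - 2) - 9 ≡ 3. → (2, 3)
4P: (2, 3) + (7, 7). λ = (7 - 3)/(7 - 2) ≡ 4/5 mod 13. 5⁻¹ ≡ 8 (mod 13) since 5·8 = 40 ≡ 1, so λ ≡ 6.
  x = λ² - 2 - 7 = 36 - 9 ≡ 1; y = λ·(2 - 1) - 3 ≡ 3. → (1, 3)
5P: (1, 3) + (7, 7). λ = (7 - 3)/(7 - 1) ≡ 4/6 mod 13. 6⁻¹ ≡ 11 (mod 13), so λ ≡ 5.
  x = λ² - 1 - 7 = 25 - 8 ≡ 4; y = λ·(1 - 4) - 3 ≡ 8. → (4, 8)
6P: (4, 8) + (7, 7). λ = (7 - 8)/(7 - 4) ≡ 12/3 mod 13. 3⁻¹ ≡ 9 (mod 13), so λ ≡ 4.
  x = λ² - 4 - 7 = 16 - 11 ≡ 5; y = λ·(4 - 5) - 8 ≡ 1. → (5, 1)
7P: (5, 1) + (7, 7). λ = (7 - 1)/(7 - 5) ≡ 6/2 mod 13. 2⁻¹ ≡ 7 (mod 13) since 2·7 = 14 ≡ 1, so λ ≡ 3.
  x = λ² - 5 - 7 = 9 - 12 ≡ 10; y = λ·(5 - 10) - 1 ≡ 10. → (10, 10)

(10, 10)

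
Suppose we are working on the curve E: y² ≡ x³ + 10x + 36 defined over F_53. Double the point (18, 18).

(32, 30)

tangent at (18, 18): λ = (3·18² + 10)/(2·18) ≡ 28/36. 36⁻¹ ≡ 28 (mod 53), so λ ≡ 28·28 ≡ 42.
  x = λ² - 18 - 18 = 1764 - 36 ≡ 32; y = λ·(18 - 32) - 18 ≡ 30. → (32, 30)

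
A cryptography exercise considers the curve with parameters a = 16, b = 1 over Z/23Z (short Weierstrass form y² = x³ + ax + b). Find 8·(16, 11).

Write P = (16, 11).
Double-and-add on 8 = (1000)₂. Start with P = (16, 11) for the leading 1-bit.
double: tangent at (16, 11): λ = (3·16² + 16)/(2·11) ≡ 2/22. 22⁻¹ ≡ 22 (mod 23), so λ ≡ 2·22 ≡ 21.
  x = λ² - 16 - 16 = 441 - 32 ≡ 18; y = λ·(16 - 18) - 11 ≡ 16. → (18, 16)
double: tangent at (18, 16): λ = (3·18² + 16)/(2·16) ≡ 22/9. 9⁻¹ ≡ 18 (mod 23), so λ ≡ 22·18 ≡ 5.
  x = λ² - 18 - 18 = 25 - 36 ≡ 12; y = λ·(18 - 12) - 16 ≡ 14. → (12, 14)
double: tangent at (12, 14): λ = (3·12² + 16)/(2·14) ≡ 11/5. 5⁻¹ ≡ 14 (mod 23), so λ ≡ 11·14 ≡ 16.
  x = λ² - 12 - 12 = 256 - 24 ≡ 2; y = λ·(12 - 2) - 14 ≡ 8. → (2, 8)

(2, 8)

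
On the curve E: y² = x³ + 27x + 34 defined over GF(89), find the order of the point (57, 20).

9

2P: tangent at (57, 20): λ = (3·57² + 27)/(2·20) ≡ 73/40. 40⁻¹ ≡ 69 (mod 89), so λ ≡ 73·69 ≡ 53.
  x = λ² - 57 - 57 = 2809 - 114 ≡ 25; y = λ·(57 - 25) - 20 ≡ 74. → (25, 74)
3P: (25, 74) + (57, 20). λ = (20 - 74)/(57 - 25) ≡ 35/32 mod 89. 32⁻¹ ≡ 64 (mod 89), so λ ≡ 15.
  x = λ² - 25 - 57 = 225 - 82 ≡ 54; y = λ·(25 - 54) - 74 ≡ 25. → (54, 25)
4P: (54, 25) + (57, 20). λ = (20 - 25)/(57 - 54) ≡ 84/3 mod 89. 3⁻¹ ≡ 30 (mod 89) since 3·30 = 90 ≡ 1, so λ ≡ 28.
  x = λ² - 54 - 57 = 784 - 111 ≡ 50; y = λ·(54 - 50) - 25 ≡ 87. → (50, 87)
5P: (50, 87) + (57, 20). λ = (20 - 87)/(57 - 50) ≡ 22/7 mod 89. 7⁻¹ ≡ 51 (mod 89) since 7·51 = 357 ≡ 1, so λ ≡ 54.
  x = λ² - 50 - 57 = 2916 - 107 ≡ 50; y = λ·(50 - 50) - 87 ≡ 2. → (50, 2)
6P: (50, 2) + (57, 20). λ = (20 - 2)/(57 - 50) ≡ 18/7 mod 89. 7⁻¹ ≡ 51 (mod 89) since 7·51 = 357 ≡ 1, so λ ≡ 28.
  x = λ² - 50 - 57 = 784 - 107 ≡ 54; y = λ·(50 - 54) - 2 ≡ 64. → (54, 64)
7P: (54, 64) + (57, 20). λ = (20 - 64)/(57 - 54) ≡ 45/3 mod 89. 3⁻¹ ≡ 30 (mod 89), so λ ≡ 15.
  x = λ² - 54 - 57 = 225 - 111 ≡ 25; y = λ·(54 - 25) - 64 ≡ 15. → (25, 15)
8P: (25, 15) + (57, 20). λ = (20 - 15)/(57 - 25) ≡ 5/32 mod 89. 32⁻¹ ≡ 64 (mod 89) since 32·64 = 2048 ≡ 1, so λ ≡ 53.
  x = λ² - 25 - 57 = 2809 - 82 ≡ 57; y = λ·(25 - 57) - 15 ≡ 69. → (57, 69)
9P: (57, 69) + (57, 20): same x and y₁ ≡ -y₂, so the sum is the point at infinity.
9P = the point at infinity, so the order is 9.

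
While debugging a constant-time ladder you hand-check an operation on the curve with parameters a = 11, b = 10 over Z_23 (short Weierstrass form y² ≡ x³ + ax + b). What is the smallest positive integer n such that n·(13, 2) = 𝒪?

2P: tangent at (13, 2): λ = (3·13² + 11)/(2·2) ≡ 12/4. 4⁻¹ ≡ 6 (mod 23) since 4·6 = 24 ≡ 1, so λ ≡ 12·6 ≡ 3.
  x = λ² - 13 - 13 = 9 - 26 ≡ 6; y = λ·(13 - 6) - 2 ≡ 19. → (6, 19)
3P: (6, 19) + (13, 2). λ = (2 - 19)/(13 - 6) ≡ 6/7 mod 23. 7⁻¹ ≡ 10 (mod 23), so λ ≡ 14.
  x = λ² - 6 - 13 = 196 - 19 ≡ 16; y = λ·(6 - 16) - 19 ≡ 2. → (16, 2)
4P: (16, 2) + (13, 2). λ = (2 - 2)/(13 - 16) ≡ 0/20 mod 23. 20⁻¹ ≡ 15 (mod 23), so λ ≡ 0.
  x = λ² - 16 - 13 = 0 - 29 ≡ 17; y = λ·(16 - 17) - 2 ≡ 21. → (17, 21)
5P: (17, 21) + (13, 2). λ = (2 - 21)/(13 - 17) ≡ 4/19 mod 23. 19⁻¹ ≡ 17 (mod 23) since 19·17 = 323 ≡ 1, so λ ≡ 22.
  x = λ² - 17 - 13 = 484 - 30 ≡ 17; y = λ·(17 - 17) - 21 ≡ 2. → (17, 2)
6P: (17, 2) + (13, 2). λ = (2 - 2)/(13 - 17) ≡ 0/19 mod 23. 19⁻¹ ≡ 17 (mod 23) since 19·17 = 323 ≡ 1, so λ ≡ 0.
  x = λ² - 17 - 13 = 0 - 30 ≡ 16; y = λ·(17 - 16) - 2 ≡ 21. → (16, 21)
7P: (16, 21) + (13, 2). λ = (2 - 21)/(13 - 16) ≡ 4/20 mod 23. 20⁻¹ ≡ 15 (mod 23), so λ ≡ 14.
  x = λ² - 16 - 13 = 196 - 29 ≡ 6; y = λ·(16 - 6) - 21 ≡ 4. → (6, 4)
8P: (6, 4) + (13, 2). λ = (2 - 4)/(13 - 6) ≡ 21/7 mod 23. 7⁻¹ ≡ 10 (mod 23) since 7·10 = 70 ≡ 1, so λ ≡ 3.
  x = λ² - 6 - 13 = 9 - 19 ≡ 13; y = λ·(6 - 13) - 4 ≡ 21. → (13, 21)
9P: (13, 21) + (13, 2): same x and y₁ ≡ -y₂, so the sum is 𝒪.
9P = 𝒪, so the order is 9.

9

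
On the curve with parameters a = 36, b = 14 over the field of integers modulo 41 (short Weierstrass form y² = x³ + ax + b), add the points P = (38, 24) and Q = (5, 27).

(38, 24) + (5, 27). λ = (27 - 24)/(5 - 38) ≡ 3/8 mod 41. 8⁻¹ ≡ 36 (mod 41) since 8·36 = 288 ≡ 1, so λ ≡ 26.
  x = λ² - 38 - 5 = 676 - 43 ≡ 18; y = λ·(38 - 18) - 24 ≡ 4. → (18, 4)

(18, 4)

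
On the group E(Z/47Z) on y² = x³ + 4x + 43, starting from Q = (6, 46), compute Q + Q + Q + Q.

Repeated addition: build up to 4Q.
2Q: tangent at (6, 46): λ = (3·6² + 4)/(2·46) ≡ 18/45. 45⁻¹ ≡ 23 (mod 47), so λ ≡ 18·23 ≡ 38.
  x = λ² - 6 - 6 = 1444 - 12 ≡ 22; y = λ·(6 - 22) - 46 ≡ 4. → (22, 4)
3Q: (22, 4) + (6, 46). λ = (46 - 4)/(6 - 22) ≡ 42/31 mod 47. 31⁻¹ ≡ 44 (mod 47), so λ ≡ 15.
  x = λ² - 22 - 6 = 225 - 28 ≡ 9; y = λ·(22 - 9) - 4 ≡ 3. → (9, 3)
4Q: (9, 3) + (6, 46). λ = (46 - 3)/(6 - 9) ≡ 43/44 mod 47. 44⁻¹ ≡ 31 (mod 47), so λ ≡ 17.
  x = λ² - 9 - 6 = 289 - 15 ≡ 39; y = λ·(9 - 39) - 3 ≡ 4. → (39, 4)

(39, 4)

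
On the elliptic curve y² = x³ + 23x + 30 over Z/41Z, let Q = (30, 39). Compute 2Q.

(17, 39)

tangent at (30, 39): λ = (3·30² + 23)/(2·39) ≡ 17/37. 37⁻¹ ≡ 10 (mod 41), so λ ≡ 17·10 ≡ 6.
  x = λ² - 30 - 30 = 36 - 60 ≡ 17; y = λ·(30 - 17) - 39 ≡ 39. → (17, 39)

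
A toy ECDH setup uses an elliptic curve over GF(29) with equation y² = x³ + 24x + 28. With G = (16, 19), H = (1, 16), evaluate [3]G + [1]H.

(25, 10)

First 3G:
Repeated addition: build up to 3G.
2G: tangent at (16, 19): λ = (3·16² + 24)/(2·19) ≡ 9/9. 9⁻¹ ≡ 13 (mod 29) since 9·13 = 117 ≡ 1, so λ ≡ 9·13 ≡ 1.
  x = λ² - 16 - 16 = 1 - 32 ≡ 27; y = λ·(16 - 27) - 19 ≡ 28. → (27, 28)
3G: (27, 28) + (16, 19). λ = (19 - 28)/(16 - 27) ≡ 20/18 mod 29. 18⁻¹ ≡ 21 (mod 29) since 18·21 = 378 ≡ 1, so λ ≡ 14.
  x = λ² - 27 - 16 = 196 - 43 ≡ 8; y = λ·(27 - 8) - 28 ≡ 6. → (8, 6)
3G = (8, 6).
Finally 3G + H:
(8, 6) + (1, 16). λ = (16 - 6)/(1 - 8) ≡ 10/22 mod 29. 22⁻¹ ≡ 4 (mod 29), so λ ≡ 11.
  x = λ² - 8 - 1 = 121 - 9 ≡ 25; y = λ·(8 - 25) - 6 ≡ 10. → (25, 10)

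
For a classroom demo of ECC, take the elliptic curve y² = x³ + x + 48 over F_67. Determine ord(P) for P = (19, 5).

8

2P: tangent at (19, 5): λ = (3·19² + 1)/(2·5) ≡ 12/10. 10⁻¹ ≡ 47 (mod 67), so λ ≡ 12·47 ≡ 28.
  x = λ² - 19 - 19 = 784 - 38 ≡ 9; y = λ·(19 - 9) - 5 ≡ 7. → (9, 7)
3P: (9, 7) + (19, 5). λ = (5 - 7)/(19 - 9) ≡ 65/10 mod 67. 10⁻¹ ≡ 47 (mod 67) since 10·47 = 470 ≡ 1, so λ ≡ 40.
  x = λ² - 9 - 19 = 1600 - 28 ≡ 31; y = λ·(9 - 31) - 7 ≡ 51. → (31, 51)
4P: (31, 51) + (19, 5). λ = (5 - 51)/(19 - 31) ≡ 21/55 mod 67. 55⁻¹ ≡ 39 (mod 67), so λ ≡ 15.
  x = λ² - 31 - 19 = 225 - 50 ≡ 41; y = λ·(31 - 41) - 51 ≡ 0. → (41, 0)
5P: (41, 0) + (19, 5). λ = (5 - 0)/(19 - 41) ≡ 5/45 mod 67. 45⁻¹ ≡ 3 (mod 67), so λ ≡ 15.
  x = λ² - 41 - 19 = 225 - 60 ≡ 31; y = λ·(41 - 31) - 0 ≡ 16. → (31, 16)
6P: (31, 16) + (19, 5). λ = (5 - 16)/(19 - 31) ≡ 56/55 mod 67. 55⁻¹ ≡ 39 (mod 67), so λ ≡ 40.
  x = λ² - 31 - 19 = 1600 - 50 ≡ 9; y = λ·(31 - 9) - 16 ≡ 60. → (9, 60)
7P: (9, 60) + (19, 5). λ = (5 - 60)/(19 - 9) ≡ 12/10 mod 67. 10⁻¹ ≡ 47 (mod 67), so λ ≡ 28.
  x = λ² - 9 - 19 = 784 - 28 ≡ 19; y = λ·(9 - 19) - 60 ≡ 62. → (19, 62)
8P: (19, 62) + (19, 5): same x and y₁ ≡ -y₂, so the sum is O.
8P = O, so the order is 8.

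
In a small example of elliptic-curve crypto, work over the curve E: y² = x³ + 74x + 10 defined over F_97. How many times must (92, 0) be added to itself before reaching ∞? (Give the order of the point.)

2P: (92, 0) + (92, 0): same x and y₁ ≡ -y₂, so the sum is ∞.
2P = ∞, so the order is 2.

2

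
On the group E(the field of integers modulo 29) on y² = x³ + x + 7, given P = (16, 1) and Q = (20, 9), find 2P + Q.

First 2P:
Repeated addition: build up to 2P.
2P: tangent at (16, 1): λ = (3·16² + 1)/(2·1) ≡ 15/2. 2⁻¹ ≡ 15 (mod 29) since 2·15 = 30 ≡ 1, so λ ≡ 15·15 ≡ 22.
  x = λ² - 16 - 16 = 484 - 32 ≡ 17; y = λ·(16 - 17) - 1 ≡ 6. → (17, 6)
2P = (17, 6).
Finally 2P + Q:
(17, 6) + (20, 9). λ = (9 - 6)/(20 - 17) ≡ 3/3 mod 29. 3⁻¹ ≡ 10 (mod 29) since 3·10 = 30 ≡ 1, so λ ≡ 1.
  x = λ² - 17 - 20 = 1 - 37 ≡ 22; y = λ·(17 - 22) - 6 ≡ 18. → (22, 18)

(22, 18)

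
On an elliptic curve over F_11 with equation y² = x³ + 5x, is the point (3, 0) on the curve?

y² = 0² ≡ 0; x³ + 5x + 0 = 42 ≡ 9 (mod 11). 0 ≠ 9.

no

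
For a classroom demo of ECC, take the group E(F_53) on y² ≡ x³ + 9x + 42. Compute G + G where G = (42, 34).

tangent at (42, 34): λ = (3·42² + 9)/(2·34) ≡ 1/15. 15⁻¹ ≡ 46 (mod 53), so λ ≡ 1·46 ≡ 46.
  x = λ² - 42 - 42 = 2116 - 84 ≡ 18; y = λ·(42 - 18) - 34 ≡ 10. → (18, 10)

(18, 10)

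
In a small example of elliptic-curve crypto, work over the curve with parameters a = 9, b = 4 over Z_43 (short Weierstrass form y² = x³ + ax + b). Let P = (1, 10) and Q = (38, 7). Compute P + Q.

(15, 26)

(1, 10) + (38, 7). λ = (7 - 10)/(38 - 1) ≡ 40/37 mod 43. 37⁻¹ ≡ 7 (mod 43), so λ ≡ 22.
  x = λ² - 1 - 38 = 484 - 39 ≡ 15; y = λ·(1 - 15) - 10 ≡ 26. → (15, 26)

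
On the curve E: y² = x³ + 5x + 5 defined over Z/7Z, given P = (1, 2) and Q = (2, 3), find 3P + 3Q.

First 3P:
Repeated addition: build up to 3P.
2P: tangent at (1, 2): λ = (3·1² + 5)/(2·2) ≡ 1/4. 4⁻¹ ≡ 2 (mod 7), so λ ≡ 1·2 ≡ 2.
  x = λ² - 1 - 1 = 4 - 2 ≡ 2; y = λ·(1 - 2) - 2 ≡ 3. → (2, 3)
3P: (2, 3) + (1, 2). λ = (2 - 3)/(1 - 2) ≡ 6/6 mod 7. 6⁻¹ ≡ 6 (mod 7), so λ ≡ 1.
  x = λ² - 2 - 1 = 1 - 3 ≡ 5; y = λ·(2 - 5) - 3 ≡ 1. → (5, 1)
3P = (5, 1).
Next 3Q:
Repeated addition: build up to 3Q.
2Q: tangent at (2, 3): λ = (3·2² + 5)/(2·3) ≡ 3/6. 6⁻¹ ≡ 6 (mod 7) since 6·6 = 36 ≡ 1, so λ ≡ 3·6 ≡ 4.
  x = λ² - 2 - 2 = 16 - 4 ≡ 5; y = λ·(2 - 5) - 3 ≡ 6. → (5, 6)
3Q: (5, 6) + (2, 3). λ = (3 - 6)/(2 - 5) ≡ 4/4 mod 7. 4⁻¹ ≡ 2 (mod 7) since 4·2 = 8 ≡ 1, so λ ≡ 1.
  x = λ² - 5 - 2 = 1 - 7 ≡ 1; y = λ·(5 - 1) - 6 ≡ 5. → (1, 5)
3Q = (1, 5).
Finally 3P + 3Q:
(5, 1) + (1, 5). λ = (5 - 1)/(1 - 5) ≡ 4/3 mod 7. 3⁻¹ ≡ 5 (mod 7), so λ ≡ 6.
  x = λ² - 5 - 1 = 36 - 6 ≡ 2; y = λ·(5 - 2) - 1 ≡ 3. → (2, 3)

(2, 3)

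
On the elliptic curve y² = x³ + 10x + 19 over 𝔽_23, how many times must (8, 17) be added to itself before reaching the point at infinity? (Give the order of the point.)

9

2P: tangent at (8, 17): λ = (3·8² + 10)/(2·17) ≡ 18/11. 11⁻¹ ≡ 21 (mod 23), so λ ≡ 18·21 ≡ 10.
  x = λ² - 8 - 8 = 100 - 16 ≡ 15; y = λ·(8 - 15) - 17 ≡ 5. → (15, 5)
3P: (15, 5) + (8, 17). λ = (17 - 5)/(8 - 15) ≡ 12/16 mod 23. 16⁻¹ ≡ 13 (mod 23), so λ ≡ 18.
  x = λ² - 15 - 8 = 324 - 23 ≡ 2; y = λ·(15 - 2) - 5 ≡ 22. → (2, 22)
4P: (2, 22) + (8, 17). λ = (17 - 22)/(8 - 2) ≡ 18/6 mod 23. 6⁻¹ ≡ 4 (mod 23) since 6·4 = 24 ≡ 1, so λ ≡ 3.
  x = λ² - 2 - 8 = 9 - 10 ≡ 22; y = λ·(2 - 22) - 22 ≡ 10. → (22, 10)
5P: (22, 10) + (8, 17). λ = (17 - 10)/(8 - 22) ≡ 7/9 mod 23. 9⁻¹ ≡ 18 (mod 23), so λ ≡ 11.
  x = λ² - 22 - 8 = 121 - 30 ≡ 22; y = λ·(22 - 22) - 10 ≡ 13. → (22, 13)
6P: (22, 13) + (8, 17). λ = (17 - 13)/(8 - 22) ≡ 4/9 mod 23. 9⁻¹ ≡ 18 (mod 23), so λ ≡ 3.
  x = λ² - 22 - 8 = 9 - 30 ≡ 2; y = λ·(22 - 2) - 13 ≡ 1. → (2, 1)
7P: (2, 1) + (8, 17). λ = (17 - 1)/(8 - 2) ≡ 16/6 mod 23. 6⁻¹ ≡ 4 (mod 23) since 6·4 = 24 ≡ 1, so λ ≡ 18.
  x = λ² - 2 - 8 = 324 - 10 ≡ 15; y = λ·(2 - 15) - 1 ≡ 18. → (15, 18)
8P: (15, 18) + (8, 17). λ = (17 - 18)/(8 - 15) ≡ 22/16 mod 23. 16⁻¹ ≡ 13 (mod 23), so λ ≡ 10.
  x = λ² - 15 - 8 = 100 - 23 ≡ 8; y = λ·(15 - 8) - 18 ≡ 6. → (8, 6)
9P: (8, 6) + (8, 17): same x and y₁ ≡ -y₂, so the sum is the point at infinity.
9P = the point at infinity, so the order is 9.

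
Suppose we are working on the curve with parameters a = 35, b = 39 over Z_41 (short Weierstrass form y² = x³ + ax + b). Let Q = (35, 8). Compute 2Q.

tangent at (35, 8): λ = (3·35² + 35)/(2·8) ≡ 20/16. 16⁻¹ ≡ 18 (mod 41), so λ ≡ 20·18 ≡ 32.
  x = λ² - 35 - 35 = 1024 - 70 ≡ 11; y = λ·(35 - 11) - 8 ≡ 22. → (11, 22)

(11, 22)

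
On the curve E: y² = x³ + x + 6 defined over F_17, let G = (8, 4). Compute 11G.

(2, 4)

Double-and-add on 11 = (1011)₂. Start with G = (8, 4) for the leading 1-bit.
double: tangent at (8, 4): λ = (3·8² + 1)/(2·4) ≡ 6/8. 8⁻¹ ≡ 15 (mod 17) since 8·15 = 120 ≡ 1, so λ ≡ 6·15 ≡ 5.
  x = λ² - 8 - 8 = 25 - 16 ≡ 9; y = λ·(8 - 9) - 4 ≡ 8. → (9, 8)
double: tangent at (9, 8): λ = (3·9² + 1)/(2·8) ≡ 6/16. 16⁻¹ ≡ 16 (mod 17), so λ ≡ 6·16 ≡ 11.
  x = λ² - 9 - 9 = 121 - 18 ≡ 1; y = λ·(9 - 1) - 8 ≡ 12. → (1, 12)
add G: (1, 12) + (8, 4). λ = (4 - 12)/(8 - 1) ≡ 9/7 mod 17. 7⁻¹ ≡ 5 (mod 17), so λ ≡ 11.
  x = λ² - 1 - 8 = 121 - 9 ≡ 10; y = λ·(1 - 10) - 12 ≡ 8. → (10, 8)
double: tangent at (10, 8): λ = (3·10² + 1)/(2·8) ≡ 12/16. 16⁻¹ ≡ 16 (mod 17) since 16·16 = 256 ≡ 1, so λ ≡ 12·16 ≡ 5.
  x = λ² - 10 - 10 = 25 - 20 ≡ 5; y = λ·(10 - 5) - 8 ≡ 0. → (5, 0)
add G: (5, 0) + (8, 4). λ = (4 - 0)/(8 - 5) ≡ 4/3 mod 17. 3⁻¹ ≡ 6 (mod 17) since 3·6 = 18 ≡ 1, so λ ≡ 7.
  x = λ² - 5 - 8 = 49 - 13 ≡ 2; y = λ·(5 - 2) - 0 ≡ 4. → (2, 4)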